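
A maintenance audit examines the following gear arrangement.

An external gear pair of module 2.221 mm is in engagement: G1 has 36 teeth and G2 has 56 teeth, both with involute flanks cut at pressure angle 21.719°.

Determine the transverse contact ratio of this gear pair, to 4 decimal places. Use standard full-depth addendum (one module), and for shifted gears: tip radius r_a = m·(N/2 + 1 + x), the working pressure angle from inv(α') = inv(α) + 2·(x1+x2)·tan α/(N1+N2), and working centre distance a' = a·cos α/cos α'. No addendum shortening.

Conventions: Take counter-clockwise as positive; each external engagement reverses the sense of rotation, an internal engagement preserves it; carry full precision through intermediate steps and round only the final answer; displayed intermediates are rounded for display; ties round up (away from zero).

recognized (one external pair, fixed centres): single-mesh tooth geometry, m = 2.221, N1 = 36, N2 = 56
base radii: r_b1 = 37.139958, r_b2 = 57.773268
tip radii: r_a1 = 42.199000, r_a2 = 64.409000
no profile shift: α' = α, a' = a
action lengths: √(r_a1²−r_b1²) = 20.034448, √(r_a2²−r_b2²) = 28.474002
base pitch p_b = π·m·cos α = 6.482146
CR = (20.034448 + 28.474002 − 102.166000·sin 21.71900°)/6.482146 = 1.650908
contact ratio ≈ 1.6509

1.6509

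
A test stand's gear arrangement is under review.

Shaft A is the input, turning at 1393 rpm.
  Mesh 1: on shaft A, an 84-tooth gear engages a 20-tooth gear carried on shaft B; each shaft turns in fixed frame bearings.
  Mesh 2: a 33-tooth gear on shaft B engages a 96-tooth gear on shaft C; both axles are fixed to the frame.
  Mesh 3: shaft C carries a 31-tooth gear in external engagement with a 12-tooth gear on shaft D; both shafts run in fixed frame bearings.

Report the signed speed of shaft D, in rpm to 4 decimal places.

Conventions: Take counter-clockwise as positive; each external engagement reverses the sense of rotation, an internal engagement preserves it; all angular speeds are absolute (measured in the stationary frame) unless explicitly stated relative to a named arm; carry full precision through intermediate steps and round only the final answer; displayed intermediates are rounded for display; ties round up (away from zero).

-5195.4547 rpm

topology: fixed-axis compound train — 3 meshes, A→D
mesh 1 [84T→20T]: ω = 1393.0000×84/20 = 5850.6000 rpm, sense flips to −
mesh 2 [33T→96T]: ω = 5850.6000×33/96 = 2011.1438 rpm, sense flips to +
mesh 3 [31T→12T]: ω = 2011.1438×31/12 = 5195.4547 rpm, sense flips to −
signed output speed = -5195.4547 rpm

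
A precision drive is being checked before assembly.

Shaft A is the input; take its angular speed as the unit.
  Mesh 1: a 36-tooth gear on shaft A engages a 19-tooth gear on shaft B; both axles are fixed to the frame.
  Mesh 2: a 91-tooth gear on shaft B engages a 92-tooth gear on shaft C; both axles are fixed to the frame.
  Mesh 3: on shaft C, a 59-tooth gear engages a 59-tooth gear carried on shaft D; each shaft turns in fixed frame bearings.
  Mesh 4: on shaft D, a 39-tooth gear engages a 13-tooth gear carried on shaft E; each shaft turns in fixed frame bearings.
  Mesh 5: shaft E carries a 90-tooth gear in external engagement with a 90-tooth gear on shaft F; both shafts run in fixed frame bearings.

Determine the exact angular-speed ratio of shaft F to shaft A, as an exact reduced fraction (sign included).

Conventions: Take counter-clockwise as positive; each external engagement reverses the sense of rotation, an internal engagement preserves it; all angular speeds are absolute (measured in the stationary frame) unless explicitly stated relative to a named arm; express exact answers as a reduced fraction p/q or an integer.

-2457/437

class = fixed-axis compound train [5 meshes; 5 ratios multiply, 5 sense flips]
mesh 1 [36T→19T]: running ratio 36/19, sense −
mesh 2 [91T→92T]: running ratio 819/437, sense +
mesh 3 [59T→59T]: running ratio 819/437, sense −
mesh 4 [39T→13T]: running ratio 2457/437, sense +
mesh 5 [90T→90T]: running ratio 2457/437, sense −
ω_out/ω_in = -2457/437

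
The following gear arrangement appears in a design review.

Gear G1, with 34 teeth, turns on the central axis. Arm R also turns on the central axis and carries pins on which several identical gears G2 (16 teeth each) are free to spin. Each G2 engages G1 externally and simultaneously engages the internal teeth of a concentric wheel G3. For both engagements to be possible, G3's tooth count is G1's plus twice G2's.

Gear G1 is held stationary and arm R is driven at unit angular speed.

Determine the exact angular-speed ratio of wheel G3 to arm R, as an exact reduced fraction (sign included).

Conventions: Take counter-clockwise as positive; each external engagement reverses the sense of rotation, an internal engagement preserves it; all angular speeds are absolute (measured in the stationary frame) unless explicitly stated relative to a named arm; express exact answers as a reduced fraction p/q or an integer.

planetary set (34T centre, 16T on arm, 66T internal) — Willis relation
ring teeth: 34 + 2·16 = 66
34(ω_sun−ω_arm) = −66(ω_ring−ω_arm),  ω_sun = 0, ω_arm = 1
ω_ring = 1 − (34/66)(0−1) = 50/33
ω_out/ω_in = 50/33

50/33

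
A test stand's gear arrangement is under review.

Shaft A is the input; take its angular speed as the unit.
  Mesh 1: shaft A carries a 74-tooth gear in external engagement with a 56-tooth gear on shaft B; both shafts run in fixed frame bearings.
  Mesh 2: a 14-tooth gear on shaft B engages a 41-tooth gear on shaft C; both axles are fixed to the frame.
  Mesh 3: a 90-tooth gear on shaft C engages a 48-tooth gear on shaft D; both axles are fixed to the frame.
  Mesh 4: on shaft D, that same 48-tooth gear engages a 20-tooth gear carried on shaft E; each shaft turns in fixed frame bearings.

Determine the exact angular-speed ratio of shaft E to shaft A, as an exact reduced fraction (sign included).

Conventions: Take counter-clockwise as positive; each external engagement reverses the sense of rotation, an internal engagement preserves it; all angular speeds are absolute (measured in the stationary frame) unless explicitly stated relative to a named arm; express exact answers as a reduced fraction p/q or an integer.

333/164

class = fixed-axis compound train [4 meshes; 4 ratios multiply, 4 sense flips]
mesh 1 [74T→56T]: running ratio 37/28, sense −
mesh 2 [14T→41T]: running ratio 37/82, sense +
mesh 3 [90T→48T]: running ratio 555/656, sense −
mesh 4 [48T→20T]: running ratio 333/164, sense +
ω_out/ω_in = 333/164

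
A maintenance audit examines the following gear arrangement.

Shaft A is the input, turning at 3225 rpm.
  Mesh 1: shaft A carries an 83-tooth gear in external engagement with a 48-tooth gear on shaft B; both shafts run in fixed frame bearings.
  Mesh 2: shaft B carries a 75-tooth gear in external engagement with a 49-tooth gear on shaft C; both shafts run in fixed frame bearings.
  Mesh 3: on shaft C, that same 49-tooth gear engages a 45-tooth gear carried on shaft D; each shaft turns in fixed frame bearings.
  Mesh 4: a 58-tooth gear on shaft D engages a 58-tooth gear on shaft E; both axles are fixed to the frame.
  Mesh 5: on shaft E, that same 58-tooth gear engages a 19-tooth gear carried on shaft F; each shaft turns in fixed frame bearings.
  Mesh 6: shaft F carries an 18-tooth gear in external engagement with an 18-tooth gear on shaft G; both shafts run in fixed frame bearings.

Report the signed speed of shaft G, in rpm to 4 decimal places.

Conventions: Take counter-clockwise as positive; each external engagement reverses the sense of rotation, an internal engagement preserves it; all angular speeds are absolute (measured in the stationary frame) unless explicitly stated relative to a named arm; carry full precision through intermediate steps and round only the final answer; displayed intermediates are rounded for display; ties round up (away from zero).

+28371.9846 rpm

topology: fixed-axis compound train — 6 meshes, A→G
mesh 1 [83T→48T]: ω = 3225.0000×83/48 = 5576.5625 rpm, sense flips to −
mesh 2 [75T→49T]: ω = 5576.5625×75/49 = 8535.5548 rpm, sense flips to +
mesh 3 [49T→45T]: ω = 8535.5548×49/45 = 9294.2708 rpm, sense flips to −
mesh 4 [58T→58T]: ω = 9294.2708×58/58 = 9294.2708 rpm, sense flips to +
mesh 5 [58T→19T]: ω = 9294.2708×58/19 = 28371.9846 rpm, sense flips to −
mesh 6 [18T→18T]: ω = 28371.9846×18/18 = 28371.9846 rpm, sense flips to +
signed output speed = +28371.9846 rpm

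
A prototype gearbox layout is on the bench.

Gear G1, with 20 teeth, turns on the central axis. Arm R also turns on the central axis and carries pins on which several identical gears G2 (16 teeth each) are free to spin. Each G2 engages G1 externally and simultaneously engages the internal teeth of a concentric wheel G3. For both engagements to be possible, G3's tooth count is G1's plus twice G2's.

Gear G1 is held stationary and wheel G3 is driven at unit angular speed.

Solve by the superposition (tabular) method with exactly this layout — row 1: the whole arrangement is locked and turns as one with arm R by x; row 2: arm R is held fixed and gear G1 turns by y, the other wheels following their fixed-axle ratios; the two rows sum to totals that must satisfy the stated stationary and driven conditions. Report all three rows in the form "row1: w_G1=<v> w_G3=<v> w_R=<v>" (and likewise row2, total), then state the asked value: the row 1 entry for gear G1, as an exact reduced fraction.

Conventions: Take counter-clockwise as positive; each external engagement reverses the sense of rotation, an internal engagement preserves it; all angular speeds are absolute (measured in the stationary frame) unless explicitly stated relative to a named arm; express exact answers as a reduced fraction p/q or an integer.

row1: w_G1=13/18 w_G3=13/18 w_R=13/18
row2: w_G1=-13/18 w_G3=5/18 w_R=0
total: w_G1=0 w_G3=1 w_R=13/18
asked value: 13/18

planetary set (20T centre, 16T on arm, 52T internal) — Willis relation
row 1 (train locked, turned with arm): all members turn x
row 2 (arm held, sun turns y): ω_ring = −(20/52)·y, ω_arm = 0
boundary: total ω_sun = x + y = 0 and total ω_ring = x − (20/52)·y = 1  ⇒  y = -13/18, x = 13/18
row 2 ring = −(20/52)·(-13/18) = 5/18
totals (row 1 + row 2): sun 13/18 + (-13/18) = 0, ring 13/18 + 5/18 = 1, arm 13/18 + 0 = 13/18
asked cell (row1, sun) = 13/18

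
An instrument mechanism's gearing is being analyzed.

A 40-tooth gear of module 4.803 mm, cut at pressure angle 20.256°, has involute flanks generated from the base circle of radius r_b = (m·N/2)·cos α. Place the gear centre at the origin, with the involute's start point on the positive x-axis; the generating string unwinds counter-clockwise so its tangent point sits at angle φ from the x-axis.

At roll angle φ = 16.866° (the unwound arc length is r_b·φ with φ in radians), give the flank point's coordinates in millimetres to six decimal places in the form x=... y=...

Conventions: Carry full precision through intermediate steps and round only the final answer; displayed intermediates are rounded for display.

class = single-mesh tooth geometry [base-circle involute, m = 4.803, 40T]
pitch radius r_p = m·N/2 = 4.803·40/2 = 96.060000
base radius r_b = r_p·cos α = 96.060000·cos 20.256° = 90.119178
roll angle φ = 16.866° = 0.29436723 rad
x = r_b·(cos φ + φ·sin φ) = 93.939507
y = r_b·(sin φ − φ·cos φ) = 0.759620

x=93.939507 y=0.759620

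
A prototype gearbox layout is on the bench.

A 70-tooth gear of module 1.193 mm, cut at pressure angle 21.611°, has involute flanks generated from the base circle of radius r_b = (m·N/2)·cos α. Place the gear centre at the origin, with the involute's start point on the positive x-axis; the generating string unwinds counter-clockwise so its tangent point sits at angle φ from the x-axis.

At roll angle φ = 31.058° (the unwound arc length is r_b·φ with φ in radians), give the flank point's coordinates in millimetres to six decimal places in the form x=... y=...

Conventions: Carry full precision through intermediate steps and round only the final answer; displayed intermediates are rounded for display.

topology: single-mesh involute geometry — m = 1.193, N = 70
pitch radius r_p = m·N/2 = 1.193·70/2 = 41.755000
base radius r_b = r_p·cos α = 41.755000·cos 21.611° = 38.819865
roll angle φ = 31.058° = 0.54206436 rad
x = r_b·(cos φ + φ·sin φ) = 44.110993
y = r_b·(sin φ − φ·cos φ) = 2.001107

x=44.110993 y=2.001107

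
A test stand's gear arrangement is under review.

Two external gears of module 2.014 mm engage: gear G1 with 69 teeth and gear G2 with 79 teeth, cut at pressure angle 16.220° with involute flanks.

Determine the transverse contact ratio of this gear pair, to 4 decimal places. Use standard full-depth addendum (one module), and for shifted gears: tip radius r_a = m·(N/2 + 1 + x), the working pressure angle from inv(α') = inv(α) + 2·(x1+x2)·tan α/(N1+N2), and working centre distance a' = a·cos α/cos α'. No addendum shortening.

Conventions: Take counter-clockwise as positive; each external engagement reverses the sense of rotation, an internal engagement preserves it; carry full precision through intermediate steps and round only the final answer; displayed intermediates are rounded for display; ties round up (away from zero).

2.0869

recognized (one external pair, fixed centres): single-mesh tooth geometry, m = 2.014, N1 = 69, N2 = 79
base radii: r_b1 = 66.717315, r_b2 = 76.386492
tip radii: r_a1 = 71.497000, r_a2 = 81.567000
no profile shift: α' = α, a' = a
action lengths: √(r_a1²−r_b1²) = 25.702545, √(r_a2²−r_b2²) = 28.605583
base pitch p_b = π·m·cos α = 6.075323
CR = (25.702545 + 28.605583 − 149.036000·sin 16.22000°)/6.075323 = 2.086878
contact ratio ≈ 2.0869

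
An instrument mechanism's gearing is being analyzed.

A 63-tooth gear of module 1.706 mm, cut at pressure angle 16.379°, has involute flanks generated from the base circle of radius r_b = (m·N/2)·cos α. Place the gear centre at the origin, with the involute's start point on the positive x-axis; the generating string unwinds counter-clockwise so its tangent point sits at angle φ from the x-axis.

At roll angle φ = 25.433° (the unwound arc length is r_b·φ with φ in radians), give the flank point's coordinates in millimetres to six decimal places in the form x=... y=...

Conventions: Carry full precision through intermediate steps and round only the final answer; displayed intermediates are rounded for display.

x=56.390100 y=1.473735

single-mesh involute tooth geometry (63T wheel at module 1.706)
pitch radius r_p = m·N/2 = 1.706·63/2 = 53.739000
base radius r_b = r_p·cos α = 53.739000·cos 16.379° = 51.558131
roll angle φ = 25.433° = 0.44388959 rad
x = r_b·(cos φ + φ·sin φ) = 56.390100
y = r_b·(sin φ − φ·cos φ) = 1.473735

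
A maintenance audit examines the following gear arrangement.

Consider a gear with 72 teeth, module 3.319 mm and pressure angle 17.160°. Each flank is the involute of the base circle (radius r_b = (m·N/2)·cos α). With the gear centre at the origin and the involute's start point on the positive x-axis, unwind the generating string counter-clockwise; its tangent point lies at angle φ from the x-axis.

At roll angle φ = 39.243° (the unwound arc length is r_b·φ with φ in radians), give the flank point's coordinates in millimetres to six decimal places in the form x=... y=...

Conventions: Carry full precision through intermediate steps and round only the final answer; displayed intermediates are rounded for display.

x=137.883766 y=11.663235

single-mesh involute tooth geometry (72T wheel at module 3.319)
pitch radius r_p = m·N/2 = 3.319·72/2 = 119.484000
base radius r_b = r_p·cos α = 119.484000·cos 17.160° = 114.165119
roll angle φ = 39.243° = 0.68491956 rad
x = r_b·(cos φ + φ·sin φ) = 137.883766
y = r_b·(sin φ − φ·cos φ) = 11.663235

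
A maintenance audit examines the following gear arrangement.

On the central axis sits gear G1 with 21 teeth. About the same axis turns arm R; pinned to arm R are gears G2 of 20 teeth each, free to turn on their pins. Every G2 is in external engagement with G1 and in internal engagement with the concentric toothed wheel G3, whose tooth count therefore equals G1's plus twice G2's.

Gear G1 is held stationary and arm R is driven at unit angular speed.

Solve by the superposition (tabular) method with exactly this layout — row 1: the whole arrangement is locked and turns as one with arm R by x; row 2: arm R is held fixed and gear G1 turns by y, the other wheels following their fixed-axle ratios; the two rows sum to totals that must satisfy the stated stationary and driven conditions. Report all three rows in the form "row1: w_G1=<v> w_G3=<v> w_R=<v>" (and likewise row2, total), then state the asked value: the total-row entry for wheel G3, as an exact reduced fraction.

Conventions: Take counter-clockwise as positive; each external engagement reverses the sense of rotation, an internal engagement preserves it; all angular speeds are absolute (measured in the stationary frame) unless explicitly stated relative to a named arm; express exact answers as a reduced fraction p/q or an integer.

row1: w_G1=1 w_G3=1 w_R=1
row2: w_G1=-1 w_G3=21/61 w_R=0
total: w_G1=0 w_G3=82/61 w_R=1
asked value: 82/61

topology: planetary set — G1 21T / G2 20T / G3 61T, arm = carrier (Willis)
row 1 — lock + rotate with arm: ω_sun = ω_ring = ω_arm = x
superposition row 2 [arm held]: sun y, ring −(21/61)·y, arm 0
boundary: total ω_sun = x + y = 0 and total ω_arm = x = 1  ⇒  y = -1, x = 1
row 2 ring = −(21/61)·(-1) = 21/61
totals (row 1 + row 2): sun 1 + (-1) = 0, ring 1 + 21/61 = 82/61, arm 1 + 0 = 1
asked cell (total, ring) = 82/61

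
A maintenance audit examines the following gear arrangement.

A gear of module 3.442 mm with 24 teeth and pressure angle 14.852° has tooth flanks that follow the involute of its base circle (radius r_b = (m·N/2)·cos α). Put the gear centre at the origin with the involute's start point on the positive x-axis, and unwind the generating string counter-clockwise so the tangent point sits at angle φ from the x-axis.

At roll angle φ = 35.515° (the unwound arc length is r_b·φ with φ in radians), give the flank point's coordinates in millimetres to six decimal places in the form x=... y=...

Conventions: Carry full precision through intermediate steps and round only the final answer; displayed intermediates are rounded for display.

x=46.872725 y=3.049314

single-mesh involute tooth geometry (24T wheel at module 3.442)
pitch radius r_p = m·N/2 = 3.442·24/2 = 41.304000
base radius r_b = r_p·cos α = 41.304000·cos 14.852° = 39.924081
roll angle φ = 35.515° = 0.61985368 rad
x = r_b·(cos φ + φ·sin φ) = 46.872725
y = r_b·(sin φ − φ·cos φ) = 3.049314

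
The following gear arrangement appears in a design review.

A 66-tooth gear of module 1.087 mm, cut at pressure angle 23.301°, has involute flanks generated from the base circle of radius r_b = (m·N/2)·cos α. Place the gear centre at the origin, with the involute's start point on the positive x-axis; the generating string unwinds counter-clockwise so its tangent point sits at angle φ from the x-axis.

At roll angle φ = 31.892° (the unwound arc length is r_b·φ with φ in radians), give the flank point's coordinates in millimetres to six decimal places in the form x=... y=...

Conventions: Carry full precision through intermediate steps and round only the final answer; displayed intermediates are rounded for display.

class = single-mesh tooth geometry [base-circle involute, m = 1.087, 66T]
pitch radius r_p = m·N/2 = 1.087·66/2 = 35.871000
base radius r_b = r_p·cos α = 35.871000·cos 23.301° = 32.945343
roll angle φ = 31.892° = 0.55662041 rad
x = r_b·(cos φ + φ·sin φ) = 37.660448
y = r_b·(sin φ − φ·cos φ) = 1.835838

x=37.660448 y=1.835838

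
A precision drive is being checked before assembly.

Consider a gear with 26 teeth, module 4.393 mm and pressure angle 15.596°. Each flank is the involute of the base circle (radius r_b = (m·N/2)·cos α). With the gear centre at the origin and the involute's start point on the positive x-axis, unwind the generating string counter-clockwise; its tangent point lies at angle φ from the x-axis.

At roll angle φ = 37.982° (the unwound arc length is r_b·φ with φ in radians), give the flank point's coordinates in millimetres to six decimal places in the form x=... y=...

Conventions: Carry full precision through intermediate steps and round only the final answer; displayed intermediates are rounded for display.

single-mesh involute tooth geometry (26T wheel at module 4.393)
pitch radius r_p = m·N/2 = 4.393·26/2 = 57.109000
base radius r_b = r_p·cos α = 57.109000·cos 15.596° = 55.006323
roll angle φ = 37.982° = 0.66291096 rad
x = r_b·(cos φ + φ·sin φ) = 65.796844
y = r_b·(sin φ − φ·cos φ) = 5.110348

x=65.796844 y=5.110348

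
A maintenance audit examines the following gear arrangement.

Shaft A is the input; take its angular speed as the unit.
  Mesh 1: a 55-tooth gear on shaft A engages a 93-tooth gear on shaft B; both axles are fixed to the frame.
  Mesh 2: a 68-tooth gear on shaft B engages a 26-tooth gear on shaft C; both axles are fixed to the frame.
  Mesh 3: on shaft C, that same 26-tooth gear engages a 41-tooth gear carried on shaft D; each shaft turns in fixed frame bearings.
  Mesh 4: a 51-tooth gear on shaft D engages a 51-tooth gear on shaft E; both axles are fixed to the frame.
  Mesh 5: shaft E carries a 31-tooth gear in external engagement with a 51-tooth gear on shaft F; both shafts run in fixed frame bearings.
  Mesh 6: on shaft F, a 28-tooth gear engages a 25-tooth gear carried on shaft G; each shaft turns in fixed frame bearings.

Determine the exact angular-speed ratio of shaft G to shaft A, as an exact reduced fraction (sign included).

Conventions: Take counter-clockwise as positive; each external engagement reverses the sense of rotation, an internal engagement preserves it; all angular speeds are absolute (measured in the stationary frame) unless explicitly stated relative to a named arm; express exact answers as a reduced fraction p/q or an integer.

1232/1845

class = fixed-axis compound train [6 meshes; 6 ratios multiply, 6 sense flips]
mesh 1 [55T→93T]: running ratio 55/93, sense −
mesh 2 [68T→26T]: running ratio 1870/1209, sense +
mesh 3 [26T→41T]: running ratio 3740/3813, sense −
mesh 4 [51T→51T]: running ratio 3740/3813, sense +
mesh 5 [31T→51T]: running ratio 220/369, sense −
mesh 6 [28T→25T]: running ratio 1232/1845, sense +
ω_out/ω_in = 1232/1845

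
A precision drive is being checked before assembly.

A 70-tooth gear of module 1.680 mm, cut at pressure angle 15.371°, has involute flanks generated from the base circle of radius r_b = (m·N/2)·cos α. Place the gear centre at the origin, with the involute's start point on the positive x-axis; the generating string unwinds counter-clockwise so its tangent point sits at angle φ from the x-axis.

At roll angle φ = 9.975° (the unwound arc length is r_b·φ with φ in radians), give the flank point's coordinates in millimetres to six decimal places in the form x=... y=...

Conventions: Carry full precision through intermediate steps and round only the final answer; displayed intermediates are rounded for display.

single-mesh involute tooth geometry (70T wheel at module 1.680)
pitch radius r_p = m·N/2 = 1.680·70/2 = 58.800000
base radius r_b = r_p·cos α = 58.800000·cos 15.371° = 56.696706
roll angle φ = 9.975° = 0.17409659 rad
x = r_b·(cos φ + φ·sin φ) = 57.549434
y = r_b·(sin φ − φ·cos φ) = 0.099424

x=57.549434 y=0.099424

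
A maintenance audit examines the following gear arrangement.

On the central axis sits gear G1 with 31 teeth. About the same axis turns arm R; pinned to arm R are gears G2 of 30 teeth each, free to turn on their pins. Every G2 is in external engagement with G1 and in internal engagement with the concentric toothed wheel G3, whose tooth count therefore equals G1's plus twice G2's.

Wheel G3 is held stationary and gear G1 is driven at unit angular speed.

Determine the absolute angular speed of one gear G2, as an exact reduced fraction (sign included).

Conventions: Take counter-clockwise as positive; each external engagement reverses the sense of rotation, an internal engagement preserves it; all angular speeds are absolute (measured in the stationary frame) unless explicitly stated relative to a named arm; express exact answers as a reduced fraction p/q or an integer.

-31/60

recognized (axles ride arm R): planetary set, 31/30/91 teeth
ring teeth: 31 + 2·30 = 91
31(ω_sun−ω_arm) = −91(ω_ring−ω_arm),  ω_ring = 0, ω_sun = 1
31(1−ω_arm) = −91(0−ω_arm)  ⇒  122·ω_arm = 31  ⇒  ω_arm = 31/122
sun–planet mesh: 31·(1−31/122) = −30·(ω_p−ω_arm)  ⇒  ω_p−ω_arm = -2821/3660
ω_p = 31/122 − 2821/3660 = -31/60
exact speed ratio = -31/60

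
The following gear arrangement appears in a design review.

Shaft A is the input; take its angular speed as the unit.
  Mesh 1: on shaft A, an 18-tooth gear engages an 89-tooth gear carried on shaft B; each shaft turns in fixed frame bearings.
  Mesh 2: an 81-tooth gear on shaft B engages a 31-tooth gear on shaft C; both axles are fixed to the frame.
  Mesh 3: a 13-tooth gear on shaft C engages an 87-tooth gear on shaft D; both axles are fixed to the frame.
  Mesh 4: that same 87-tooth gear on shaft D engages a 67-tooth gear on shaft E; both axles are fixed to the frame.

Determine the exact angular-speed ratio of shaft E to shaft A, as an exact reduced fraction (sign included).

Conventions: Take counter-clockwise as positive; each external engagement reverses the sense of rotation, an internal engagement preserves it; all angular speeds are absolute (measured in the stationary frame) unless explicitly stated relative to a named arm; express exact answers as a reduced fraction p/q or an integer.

18954/184853

class = fixed-axis compound train [4 meshes; 4 ratios multiply, 4 sense flips]
mesh 1 [18T→89T]: running ratio 18/89, sense −
mesh 2 [81T→31T]: running ratio 1458/2759, sense +
mesh 3 [13T→87T]: running ratio 6318/80011, sense −
mesh 4 [87T→67T]: running ratio 18954/184853, sense +
ω_out/ω_in = 18954/184853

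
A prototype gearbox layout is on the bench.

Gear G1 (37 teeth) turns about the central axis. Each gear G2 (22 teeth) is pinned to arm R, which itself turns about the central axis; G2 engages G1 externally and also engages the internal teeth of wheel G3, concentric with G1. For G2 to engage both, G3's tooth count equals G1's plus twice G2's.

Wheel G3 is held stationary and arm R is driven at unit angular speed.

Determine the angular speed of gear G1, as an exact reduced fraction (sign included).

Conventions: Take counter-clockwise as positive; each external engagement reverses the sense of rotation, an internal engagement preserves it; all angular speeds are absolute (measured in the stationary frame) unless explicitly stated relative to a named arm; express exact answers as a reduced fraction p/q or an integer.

class = planetary set [G3 = 37+2·22 = 81; Willis about the carrier]
ring teeth: 37 + 2·22 = 81
37(ω_sun−ω_arm) = −81(ω_ring−ω_arm),  ω_ring = 0, ω_arm = 1
ω_sun = 1 − (81/37)(0−1) = 118/37
exact speed ratio = 118/37

118/37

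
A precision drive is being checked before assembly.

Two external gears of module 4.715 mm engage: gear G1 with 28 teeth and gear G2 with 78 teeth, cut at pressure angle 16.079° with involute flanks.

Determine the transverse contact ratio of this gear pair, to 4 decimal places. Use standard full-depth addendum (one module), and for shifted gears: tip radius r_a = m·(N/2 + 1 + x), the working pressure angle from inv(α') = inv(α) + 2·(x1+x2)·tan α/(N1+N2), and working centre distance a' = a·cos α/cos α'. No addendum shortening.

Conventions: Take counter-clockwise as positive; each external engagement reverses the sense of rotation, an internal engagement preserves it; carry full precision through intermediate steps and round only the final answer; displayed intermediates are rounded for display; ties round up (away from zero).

topology: single-mesh involute geometry — m = 4.715, 28T/78T pair
base radii: r_b1 = 63.427737, r_b2 = 176.691553
tip radii: r_a1 = 70.725000, r_a2 = 188.600000
no profile shift: α' = α, a' = a
action lengths: √(r_a1²−r_b1²) = 31.288142, √(r_a2²−r_b2²) = 65.954947
base pitch p_b = π·m·cos α = 14.233151
CR = (31.288142 + 65.954947 − 249.895000·sin 16.07900°)/14.233151 = 1.969455
contact ratio ≈ 1.9695

1.9695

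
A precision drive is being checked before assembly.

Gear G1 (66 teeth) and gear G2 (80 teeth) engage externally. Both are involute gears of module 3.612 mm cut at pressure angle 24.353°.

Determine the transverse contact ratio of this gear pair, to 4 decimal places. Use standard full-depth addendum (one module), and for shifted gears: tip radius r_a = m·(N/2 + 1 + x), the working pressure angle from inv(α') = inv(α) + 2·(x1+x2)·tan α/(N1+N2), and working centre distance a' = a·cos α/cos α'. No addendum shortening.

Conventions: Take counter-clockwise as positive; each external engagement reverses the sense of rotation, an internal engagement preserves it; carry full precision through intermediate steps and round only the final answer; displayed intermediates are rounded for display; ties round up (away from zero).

recognized (one external pair, fixed centres): single-mesh tooth geometry, m = 3.612, N1 = 66, N2 = 80
base radii: r_b1 = 108.590205, r_b2 = 131.624491
tip radii: r_a1 = 122.808000, r_a2 = 148.092000
no profile shift: α' = α, a' = a
action lengths: √(r_a1²−r_b1²) = 57.358279, √(r_a2²−r_b2²) = 67.869240
base pitch p_b = π·m·cos α = 10.337763
CR = (57.358279 + 67.869240 − 263.676000·sin 24.35300°)/10.337763 = 1.595975
contact ratio ≈ 1.5960

1.5960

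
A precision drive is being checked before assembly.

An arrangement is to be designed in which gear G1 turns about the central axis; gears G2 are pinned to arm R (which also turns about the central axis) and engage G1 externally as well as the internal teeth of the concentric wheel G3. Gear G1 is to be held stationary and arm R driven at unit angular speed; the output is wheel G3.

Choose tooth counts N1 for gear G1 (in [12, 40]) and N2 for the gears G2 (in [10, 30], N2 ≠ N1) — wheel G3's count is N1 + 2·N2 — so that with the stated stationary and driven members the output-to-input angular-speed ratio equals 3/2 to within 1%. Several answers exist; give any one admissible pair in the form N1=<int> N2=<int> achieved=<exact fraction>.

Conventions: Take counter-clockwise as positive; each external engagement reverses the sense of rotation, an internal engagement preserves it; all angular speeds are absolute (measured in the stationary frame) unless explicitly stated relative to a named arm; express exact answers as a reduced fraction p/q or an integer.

N1=20 N2=10 achieved=3/2

design class (target 3/2): planetary set
Willis with ω_sun = 0: ω_ring/ω_arm = (N1+N3)/N3; set equal to 3/2  ⇒  N3/N1 = 1/(3/2 − 1) = 2
N3 = N1 + 2·N2  ⇒  N2/N1 = (N3/N1 − 1)/2 = (2 − 1)/2 = 1/2
smallest multiple with N1 ≥ 12 and N2 ≥ 10: k = 10  ⇒  N1 = 10·2 = 20, N2 = 10·1 = 10 (N1 ≤ 40, N2 ≤ 30, N2 ≠ N1 ✓), N3 = 20 + 2·10 = 40
check: (N1+N3)/N3 with N1 = 20, N3 = 40 gives 3/2; |achieved − target| = 0 ≤ 3/200 ✓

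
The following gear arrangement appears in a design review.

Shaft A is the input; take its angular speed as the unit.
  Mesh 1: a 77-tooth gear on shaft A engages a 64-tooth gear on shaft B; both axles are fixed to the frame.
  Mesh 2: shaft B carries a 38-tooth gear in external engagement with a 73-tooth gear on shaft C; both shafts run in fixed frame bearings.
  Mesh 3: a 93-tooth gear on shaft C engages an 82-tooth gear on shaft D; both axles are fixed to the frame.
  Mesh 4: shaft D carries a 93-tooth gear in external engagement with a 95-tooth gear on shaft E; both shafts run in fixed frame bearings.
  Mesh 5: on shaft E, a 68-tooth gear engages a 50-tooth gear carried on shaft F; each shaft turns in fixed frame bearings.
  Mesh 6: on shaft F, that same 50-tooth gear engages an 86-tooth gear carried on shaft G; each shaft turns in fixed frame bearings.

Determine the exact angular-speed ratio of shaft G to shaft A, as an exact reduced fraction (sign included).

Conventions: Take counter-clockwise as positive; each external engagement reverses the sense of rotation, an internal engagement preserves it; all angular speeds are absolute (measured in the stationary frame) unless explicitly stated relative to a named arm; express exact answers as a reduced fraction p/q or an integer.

11321541/20591840

class = fixed-axis compound train [6 meshes; 6 ratios multiply, 6 sense flips]
mesh 1 [77T→64T]: running ratio 77/64, sense −
mesh 2 [38T→73T]: running ratio 1463/2336, sense +
mesh 3 [93T→82T]: running ratio 136059/191552, sense −
mesh 4 [93T→95T]: running ratio 665973/957760, sense +
mesh 5 [68T→50T]: running ratio 11321541/11972000, sense −
mesh 6 [50T→86T]: running ratio 11321541/20591840, sense +
ω_out/ω_in = 11321541/20591840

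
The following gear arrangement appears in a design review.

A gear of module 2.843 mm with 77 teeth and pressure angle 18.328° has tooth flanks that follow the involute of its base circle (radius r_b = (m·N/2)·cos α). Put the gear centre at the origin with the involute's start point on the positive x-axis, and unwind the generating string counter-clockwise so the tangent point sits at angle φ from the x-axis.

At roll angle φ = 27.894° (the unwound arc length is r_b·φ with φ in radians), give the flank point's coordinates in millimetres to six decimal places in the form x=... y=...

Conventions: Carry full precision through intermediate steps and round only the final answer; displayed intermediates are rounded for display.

topology: single-mesh involute geometry — m = 2.843, N = 77
pitch radius r_p = m·N/2 = 2.843·77/2 = 109.455500
base radius r_b = r_p·cos α = 109.455500·cos 18.328° = 103.903032
roll angle φ = 27.894° = 0.48684214 rad
x = r_b·(cos φ + φ·sin φ) = 115.496275
y = r_b·(sin φ − φ·cos φ) = 3.902500

x=115.496275 y=3.902500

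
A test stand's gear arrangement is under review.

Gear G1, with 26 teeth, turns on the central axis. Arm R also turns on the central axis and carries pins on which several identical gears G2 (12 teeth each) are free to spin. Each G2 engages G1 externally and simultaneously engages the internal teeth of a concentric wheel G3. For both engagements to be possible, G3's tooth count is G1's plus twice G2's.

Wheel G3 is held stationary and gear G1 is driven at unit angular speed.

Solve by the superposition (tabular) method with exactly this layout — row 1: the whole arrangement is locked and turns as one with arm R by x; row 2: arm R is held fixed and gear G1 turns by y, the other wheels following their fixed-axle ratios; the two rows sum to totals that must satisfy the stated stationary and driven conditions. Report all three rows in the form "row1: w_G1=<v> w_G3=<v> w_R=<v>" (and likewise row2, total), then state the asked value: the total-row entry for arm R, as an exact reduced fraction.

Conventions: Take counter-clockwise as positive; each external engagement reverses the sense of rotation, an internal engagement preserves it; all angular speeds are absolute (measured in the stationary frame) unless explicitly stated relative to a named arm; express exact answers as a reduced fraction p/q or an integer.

planetary set (26T centre, 12T on arm, 50T internal) — Willis relation
row 1 — lock + rotate with arm: ω_sun = ω_ring = ω_arm = x
row 2 — arm fixed, fixed-axis ratios: sun y, ring −(26/50)·y, arm 0
boundary: total ω_ring = x − (26/50)·y = 0 and total ω_sun = x + y = 1  ⇒  y = 25/38, x = 13/38
row 2 ring = −(26/50)·25/38 = -13/38
totals (row 1 + row 2): sun 13/38 + 25/38 = 1, ring 13/38 + (-13/38) = 0, arm 13/38 + 0 = 13/38
asked cell (total, arm) = 13/38

row1: w_G1=13/38 w_G3=13/38 w_R=13/38
row2: w_G1=25/38 w_G3=-13/38 w_R=0
total: w_G1=1 w_G3=0 w_R=13/38
asked value: 13/38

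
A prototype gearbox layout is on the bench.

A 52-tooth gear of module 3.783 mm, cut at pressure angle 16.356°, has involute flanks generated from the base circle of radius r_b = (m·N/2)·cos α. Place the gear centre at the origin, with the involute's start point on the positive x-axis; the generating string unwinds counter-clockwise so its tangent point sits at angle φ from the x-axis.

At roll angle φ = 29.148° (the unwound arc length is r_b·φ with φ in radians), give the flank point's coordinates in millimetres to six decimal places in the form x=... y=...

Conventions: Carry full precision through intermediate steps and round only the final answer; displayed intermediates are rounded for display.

single-mesh involute tooth geometry (52T wheel at module 3.783)
pitch radius r_p = m·N/2 = 3.783·52/2 = 98.358000
base radius r_b = r_p·cos α = 98.358000·cos 16.356° = 94.377502
roll angle φ = 29.148° = 0.50872857 rad
x = r_b·(cos φ + φ·sin φ) = 105.811289
y = r_b·(sin φ − φ·cos φ) = 4.035747

x=105.811289 y=4.035747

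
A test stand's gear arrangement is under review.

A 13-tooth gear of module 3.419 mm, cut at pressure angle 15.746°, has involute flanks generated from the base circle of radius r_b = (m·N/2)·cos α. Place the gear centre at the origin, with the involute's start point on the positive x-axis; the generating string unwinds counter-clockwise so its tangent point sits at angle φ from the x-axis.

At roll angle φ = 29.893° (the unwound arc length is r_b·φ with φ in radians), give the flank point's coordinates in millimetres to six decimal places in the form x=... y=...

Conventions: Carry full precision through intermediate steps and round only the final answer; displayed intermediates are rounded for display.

x=24.105569 y=0.985265

single-mesh involute tooth geometry (13T wheel at module 3.419)
pitch radius r_p = m·N/2 = 3.419·13/2 = 22.223500
base radius r_b = r_p·cos α = 22.223500·cos 15.746° = 21.389545
roll angle φ = 29.893° = 0.52173127 rad
x = r_b·(cos φ + φ·sin φ) = 24.105569
y = r_b·(sin φ − φ·cos φ) = 0.985265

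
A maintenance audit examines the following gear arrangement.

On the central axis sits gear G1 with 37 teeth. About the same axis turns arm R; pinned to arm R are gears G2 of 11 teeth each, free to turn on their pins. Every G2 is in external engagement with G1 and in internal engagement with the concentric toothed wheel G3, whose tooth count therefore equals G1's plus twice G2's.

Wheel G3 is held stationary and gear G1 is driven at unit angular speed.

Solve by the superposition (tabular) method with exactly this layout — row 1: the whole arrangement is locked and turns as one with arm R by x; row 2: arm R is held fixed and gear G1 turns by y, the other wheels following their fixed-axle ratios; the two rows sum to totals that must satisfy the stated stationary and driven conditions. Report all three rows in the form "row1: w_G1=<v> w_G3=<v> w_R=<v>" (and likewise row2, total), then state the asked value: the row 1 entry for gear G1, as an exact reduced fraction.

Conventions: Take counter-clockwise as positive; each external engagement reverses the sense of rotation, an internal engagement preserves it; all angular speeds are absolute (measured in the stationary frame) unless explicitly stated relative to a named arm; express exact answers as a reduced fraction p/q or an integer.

row1: w_G1=37/96 w_G3=37/96 w_R=37/96
row2: w_G1=59/96 w_G3=-37/96 w_R=0
total: w_G1=1 w_G3=0 w_R=37/96
asked value: 37/96

topology: planetary set — G1 37T / G2 11T / G3 59T, arm = carrier (Willis)
row 1 (train locked, turned with arm): all members turn x
superposition row 2 [arm held]: sun y, ring −(37/59)·y, arm 0
boundary: total ω_ring = x − (37/59)·y = 0 and total ω_sun = x + y = 1  ⇒  y = 59/96, x = 37/96
row 2 ring = −(37/59)·59/96 = -37/96
totals (row 1 + row 2): sun 37/96 + 59/96 = 1, ring 37/96 + (-37/96) = 0, arm 37/96 + 0 = 37/96
asked cell (row1, sun) = 37/96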